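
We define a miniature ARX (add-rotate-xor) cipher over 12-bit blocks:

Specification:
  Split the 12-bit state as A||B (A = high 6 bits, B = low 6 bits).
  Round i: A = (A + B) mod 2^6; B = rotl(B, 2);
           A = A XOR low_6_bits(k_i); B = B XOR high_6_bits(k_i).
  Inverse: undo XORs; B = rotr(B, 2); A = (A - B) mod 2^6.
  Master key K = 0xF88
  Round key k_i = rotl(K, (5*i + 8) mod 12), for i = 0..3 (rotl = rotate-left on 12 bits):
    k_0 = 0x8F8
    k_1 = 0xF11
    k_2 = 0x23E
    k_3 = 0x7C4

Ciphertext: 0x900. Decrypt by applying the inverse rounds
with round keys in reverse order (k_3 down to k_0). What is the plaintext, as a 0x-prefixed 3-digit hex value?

s_0 = ciphertext = 0x900
s_1 = InvRound(s_0, k_3) = 0xA77
s_2 = InvRound(s_1, k_2) = 0x63F
s_3 = InvRound(s_2, k_1) = 0x670
s_4 = InvRound(s_3, k_0) = 0xB74

0xB74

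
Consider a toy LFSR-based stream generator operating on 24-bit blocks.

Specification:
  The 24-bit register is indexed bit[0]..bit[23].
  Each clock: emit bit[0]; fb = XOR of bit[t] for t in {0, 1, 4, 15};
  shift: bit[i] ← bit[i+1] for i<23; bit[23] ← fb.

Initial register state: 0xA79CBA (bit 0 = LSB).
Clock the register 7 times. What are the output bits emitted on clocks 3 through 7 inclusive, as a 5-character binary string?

01110

reg_0 = 0xA79CBA
clock 1: out=0, reg = 0xD3CE5D
clock 2: out=1, reg = 0xE9E72E
clock 3: out=0, reg = 0x74F397
clock 4: out=1, reg = 0x3A79CB
clock 5: out=1, reg = 0x1D3CE5
clock 6: out=1, reg = 0x8E9E72
clock 7: out=0, reg = 0xC74F39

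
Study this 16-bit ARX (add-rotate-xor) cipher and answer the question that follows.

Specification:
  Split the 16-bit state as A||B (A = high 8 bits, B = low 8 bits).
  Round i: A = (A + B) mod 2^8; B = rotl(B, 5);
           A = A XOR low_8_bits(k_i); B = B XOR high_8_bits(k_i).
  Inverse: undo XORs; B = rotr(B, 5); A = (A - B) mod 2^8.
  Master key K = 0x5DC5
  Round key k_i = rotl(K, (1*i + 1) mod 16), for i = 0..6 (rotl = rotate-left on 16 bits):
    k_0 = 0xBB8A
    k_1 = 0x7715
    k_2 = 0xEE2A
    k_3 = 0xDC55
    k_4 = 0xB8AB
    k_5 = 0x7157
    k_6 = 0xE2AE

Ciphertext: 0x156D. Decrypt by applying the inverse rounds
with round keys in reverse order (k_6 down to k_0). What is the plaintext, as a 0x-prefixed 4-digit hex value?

0x2078

s_0 = ciphertext = 0x156D
s_1 = InvRound(s_0, k_6) = 0x3F7C
s_2 = InvRound(s_1, k_5) = 0x0068
s_3 = InvRound(s_2, k_4) = 0x2586
s_4 = InvRound(s_3, k_3) = 0x9ED2
s_5 = InvRound(s_4, k_2) = 0xD3E1
s_6 = InvRound(s_5, k_1) = 0x12B4
s_7 = InvRound(s_6, k_0) = 0x2078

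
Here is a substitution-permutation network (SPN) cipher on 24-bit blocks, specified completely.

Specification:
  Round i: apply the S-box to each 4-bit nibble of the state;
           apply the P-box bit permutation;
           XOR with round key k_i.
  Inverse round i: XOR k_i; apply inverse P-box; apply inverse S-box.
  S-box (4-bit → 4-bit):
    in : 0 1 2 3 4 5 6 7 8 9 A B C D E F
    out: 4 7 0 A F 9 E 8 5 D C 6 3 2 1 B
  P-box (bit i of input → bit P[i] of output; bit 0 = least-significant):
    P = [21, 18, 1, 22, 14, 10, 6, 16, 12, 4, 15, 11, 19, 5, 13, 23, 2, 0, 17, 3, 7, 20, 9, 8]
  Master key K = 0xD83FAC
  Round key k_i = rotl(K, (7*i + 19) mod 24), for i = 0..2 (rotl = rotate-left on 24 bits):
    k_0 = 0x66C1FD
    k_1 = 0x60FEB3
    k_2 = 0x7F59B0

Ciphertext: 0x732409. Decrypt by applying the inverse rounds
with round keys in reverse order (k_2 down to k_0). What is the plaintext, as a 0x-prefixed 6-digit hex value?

0xB11593

s_0 = ciphertext = 0x732409
s_1 = InvRound(s_0, k_2) = 0x531FCD
s_2 = InvRound(s_1, k_1) = 0x39BB98
s_3 = InvRound(s_2, k_0) = 0xB11593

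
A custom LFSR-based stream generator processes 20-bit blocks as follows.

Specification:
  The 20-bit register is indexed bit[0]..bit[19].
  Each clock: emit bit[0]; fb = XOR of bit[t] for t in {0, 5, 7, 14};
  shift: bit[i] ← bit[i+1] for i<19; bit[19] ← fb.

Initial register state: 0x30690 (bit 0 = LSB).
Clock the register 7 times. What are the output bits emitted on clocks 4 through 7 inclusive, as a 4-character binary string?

0100

reg_0 = 0x30690
clock 1: out=0, reg = 0x98348
clock 2: out=0, reg = 0x4C1A4
clock 3: out=0, reg = 0xA60D2
clock 4: out=0, reg = 0x53069
clock 5: out=1, reg = 0x29834
clock 6: out=0, reg = 0x94C1A
clock 7: out=0, reg = 0xCA60D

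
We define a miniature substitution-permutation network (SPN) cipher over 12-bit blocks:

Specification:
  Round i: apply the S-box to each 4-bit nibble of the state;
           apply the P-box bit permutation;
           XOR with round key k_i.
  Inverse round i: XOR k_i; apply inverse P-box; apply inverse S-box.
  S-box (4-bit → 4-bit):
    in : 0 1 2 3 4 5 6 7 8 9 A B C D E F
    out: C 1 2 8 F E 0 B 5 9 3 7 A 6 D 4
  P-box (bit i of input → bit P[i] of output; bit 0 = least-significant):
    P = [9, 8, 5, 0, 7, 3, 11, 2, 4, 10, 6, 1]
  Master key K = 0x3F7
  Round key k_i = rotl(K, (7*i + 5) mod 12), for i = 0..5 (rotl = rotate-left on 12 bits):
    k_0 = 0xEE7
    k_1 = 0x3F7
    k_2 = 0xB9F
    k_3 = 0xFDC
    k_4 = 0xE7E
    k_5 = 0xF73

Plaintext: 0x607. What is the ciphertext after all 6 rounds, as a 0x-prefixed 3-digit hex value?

s_0 = plaintext = 0x607
s_1 = Round(s_0, k_0) = 0x5E2
s_2 = Round(s_1, k_1) = 0xE31
s_3 = Round(s_2, k_2) = 0x9C9
s_4 = Round(s_3, k_3) = 0xDC3
s_5 = Round(s_4, k_4) = 0xA33
s_6 = Round(s_5, k_5) = 0xB66

0xB66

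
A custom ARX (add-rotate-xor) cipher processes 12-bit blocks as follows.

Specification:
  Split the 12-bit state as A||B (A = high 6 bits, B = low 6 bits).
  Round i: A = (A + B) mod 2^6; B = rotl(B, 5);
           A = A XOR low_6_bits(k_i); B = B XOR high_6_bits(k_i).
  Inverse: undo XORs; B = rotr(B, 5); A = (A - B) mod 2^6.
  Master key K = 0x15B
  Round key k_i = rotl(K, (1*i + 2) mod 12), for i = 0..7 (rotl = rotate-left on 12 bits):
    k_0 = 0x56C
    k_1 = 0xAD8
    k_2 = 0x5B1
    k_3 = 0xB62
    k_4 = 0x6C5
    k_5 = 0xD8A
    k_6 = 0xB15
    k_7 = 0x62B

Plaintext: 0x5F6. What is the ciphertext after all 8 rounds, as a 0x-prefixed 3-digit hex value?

s_0 = plaintext = 0x5F6
s_1 = Round(s_0, k_0) = 0x84E
s_2 = Round(s_1, k_1) = 0xDEC
s_3 = Round(s_2, k_2) = 0x480
s_4 = Round(s_3, k_3) = 0xC2D
s_5 = Round(s_4, k_4) = 0x62D
s_6 = Round(s_5, k_5) = 0x3C0
s_7 = Round(s_6, k_6) = 0x6AC
s_8 = Round(s_7, k_7) = 0xB4E

0xB4E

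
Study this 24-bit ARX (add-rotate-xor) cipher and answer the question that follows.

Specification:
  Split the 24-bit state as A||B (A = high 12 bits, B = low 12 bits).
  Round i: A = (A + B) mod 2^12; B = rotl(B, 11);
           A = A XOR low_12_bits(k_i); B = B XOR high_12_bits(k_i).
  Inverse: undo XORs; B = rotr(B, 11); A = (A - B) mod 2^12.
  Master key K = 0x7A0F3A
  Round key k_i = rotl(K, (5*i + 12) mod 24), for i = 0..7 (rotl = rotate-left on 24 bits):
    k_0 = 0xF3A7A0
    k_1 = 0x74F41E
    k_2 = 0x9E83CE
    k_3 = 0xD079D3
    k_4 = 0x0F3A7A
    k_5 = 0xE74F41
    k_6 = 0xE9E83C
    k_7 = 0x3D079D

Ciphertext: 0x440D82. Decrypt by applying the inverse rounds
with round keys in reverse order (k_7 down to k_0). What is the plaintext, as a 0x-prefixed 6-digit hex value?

s_0 = ciphertext = 0x440D82
s_1 = InvRound(s_0, k_7) = 0x738CA5
s_2 = InvRound(s_1, k_6) = 0xA8E476
s_3 = InvRound(s_2, k_5) = 0x1CA405
s_4 = InvRound(s_3, k_4) = 0x1C49EC
s_5 = InvRound(s_4, k_3) = 0xE419D6
s_6 = InvRound(s_5, k_2) = 0xD1307C
s_7 = InvRound(s_6, k_1) = 0xAA7E66
s_8 = InvRound(s_7, k_0) = 0xA4F2B8

0xA4F2B8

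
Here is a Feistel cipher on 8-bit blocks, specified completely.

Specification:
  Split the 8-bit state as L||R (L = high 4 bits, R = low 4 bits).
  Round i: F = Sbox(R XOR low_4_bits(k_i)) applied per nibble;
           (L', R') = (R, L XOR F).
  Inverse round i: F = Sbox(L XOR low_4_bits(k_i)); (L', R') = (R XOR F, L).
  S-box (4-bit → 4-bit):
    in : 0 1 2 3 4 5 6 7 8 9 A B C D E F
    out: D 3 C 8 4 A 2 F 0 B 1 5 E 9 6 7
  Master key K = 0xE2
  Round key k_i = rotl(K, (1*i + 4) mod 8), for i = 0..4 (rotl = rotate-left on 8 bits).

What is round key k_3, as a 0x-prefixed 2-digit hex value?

0x71

K = 0xE2
k_0 = rotl(K, (1*0+4) mod 8) = rotl(K, 4) = 0x2E
k_1 = rotl(K, (1*1+4) mod 8) = rotl(K, 5) = 0x5C
k_2 = rotl(K, (1*2+4) mod 8) = rotl(K, 6) = 0xB8
k_3 = rotl(K, (1*3+4) mod 8) = rotl(K, 7) = 0x71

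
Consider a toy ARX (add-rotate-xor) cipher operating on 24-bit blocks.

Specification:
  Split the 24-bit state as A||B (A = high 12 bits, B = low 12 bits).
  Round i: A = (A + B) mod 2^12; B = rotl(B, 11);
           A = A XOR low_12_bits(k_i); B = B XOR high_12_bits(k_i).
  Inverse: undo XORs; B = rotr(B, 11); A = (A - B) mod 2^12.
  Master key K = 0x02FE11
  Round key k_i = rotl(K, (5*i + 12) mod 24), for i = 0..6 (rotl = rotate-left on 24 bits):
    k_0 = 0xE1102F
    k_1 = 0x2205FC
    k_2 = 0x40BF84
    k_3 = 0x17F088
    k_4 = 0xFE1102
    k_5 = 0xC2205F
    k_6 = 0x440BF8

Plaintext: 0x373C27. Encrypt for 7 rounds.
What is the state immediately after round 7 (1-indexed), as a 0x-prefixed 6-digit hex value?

0xB0E057

s_0 = plaintext = 0x373C27
s_1 = Round(s_0, k_0) = 0xFB5002
s_2 = Round(s_1, k_1) = 0xA4B221
s_3 = Round(s_2, k_2) = 0x3E8D1B
s_4 = Round(s_3, k_3) = 0x18BFF2
s_5 = Round(s_4, k_4) = 0x07F818
s_6 = Round(s_5, k_5) = 0x8C882E
s_7 = Round(s_6, k_6) = 0xB0E057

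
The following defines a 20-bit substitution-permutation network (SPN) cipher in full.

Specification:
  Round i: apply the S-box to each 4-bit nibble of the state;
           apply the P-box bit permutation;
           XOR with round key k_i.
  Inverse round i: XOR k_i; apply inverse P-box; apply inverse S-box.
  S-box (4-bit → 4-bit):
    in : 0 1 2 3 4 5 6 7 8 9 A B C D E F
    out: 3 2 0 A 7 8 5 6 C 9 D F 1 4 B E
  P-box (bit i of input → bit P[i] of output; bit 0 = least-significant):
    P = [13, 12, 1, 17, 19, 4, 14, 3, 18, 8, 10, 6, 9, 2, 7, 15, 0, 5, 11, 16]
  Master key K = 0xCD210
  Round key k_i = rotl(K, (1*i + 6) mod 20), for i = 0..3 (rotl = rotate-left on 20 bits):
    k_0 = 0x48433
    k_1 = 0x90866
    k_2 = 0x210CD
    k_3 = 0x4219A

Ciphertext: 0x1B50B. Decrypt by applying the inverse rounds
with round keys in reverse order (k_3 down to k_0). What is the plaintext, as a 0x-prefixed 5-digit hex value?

s_0 = ciphertext = 0x1B50B
s_1 = InvRound(s_0, k_3) = 0x98611
s_2 = InvRound(s_1, k_2) = 0x5B8E3
s_3 = InvRound(s_2, k_1) = 0xCFCC0
s_4 = InvRound(s_3, k_0) = 0x4D544

0x4D544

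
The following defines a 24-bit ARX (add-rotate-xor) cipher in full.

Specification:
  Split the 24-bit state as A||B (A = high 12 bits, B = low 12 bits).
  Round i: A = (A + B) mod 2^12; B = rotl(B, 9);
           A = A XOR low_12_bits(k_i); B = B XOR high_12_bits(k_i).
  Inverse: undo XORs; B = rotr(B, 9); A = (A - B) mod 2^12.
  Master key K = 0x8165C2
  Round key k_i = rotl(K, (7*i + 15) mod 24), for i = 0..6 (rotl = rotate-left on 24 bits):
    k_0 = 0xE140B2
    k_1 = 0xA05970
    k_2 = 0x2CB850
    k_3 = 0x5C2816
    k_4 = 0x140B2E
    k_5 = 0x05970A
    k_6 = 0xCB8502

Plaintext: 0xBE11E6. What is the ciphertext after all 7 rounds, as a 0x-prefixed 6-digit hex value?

s_0 = plaintext = 0xBE11E6
s_1 = Round(s_0, k_0) = 0xD75228
s_2 = Round(s_1, k_1) = 0x6EDA40
s_3 = Round(s_2, k_2) = 0x97D383
s_4 = Round(s_3, k_3) = 0x5163B2
s_5 = Round(s_4, k_4) = 0x3E6536
s_6 = Round(s_5, k_5) = 0xE16CFF
s_7 = Round(s_6, k_6) = 0xE17327

0xE17327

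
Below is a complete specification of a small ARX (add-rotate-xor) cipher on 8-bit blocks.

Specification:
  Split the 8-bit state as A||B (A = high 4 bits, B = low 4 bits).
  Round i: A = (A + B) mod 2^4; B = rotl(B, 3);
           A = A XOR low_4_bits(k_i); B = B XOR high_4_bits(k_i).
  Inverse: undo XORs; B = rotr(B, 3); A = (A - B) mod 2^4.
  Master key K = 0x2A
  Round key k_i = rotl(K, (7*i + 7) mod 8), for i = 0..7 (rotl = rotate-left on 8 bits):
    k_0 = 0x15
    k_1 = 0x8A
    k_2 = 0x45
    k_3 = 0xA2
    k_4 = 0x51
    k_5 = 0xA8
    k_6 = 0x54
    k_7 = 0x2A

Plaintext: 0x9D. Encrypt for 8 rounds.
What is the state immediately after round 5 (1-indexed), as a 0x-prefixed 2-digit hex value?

0x1F

s_0 = plaintext = 0x9D
s_1 = Round(s_0, k_0) = 0x3F
s_2 = Round(s_1, k_1) = 0x87
s_3 = Round(s_2, k_2) = 0xAF
s_4 = Round(s_3, k_3) = 0xB5
s_5 = Round(s_4, k_4) = 0x1F
s_6 = Round(s_5, k_5) = 0x85
s_7 = Round(s_6, k_6) = 0x9F
s_8 = Round(s_7, k_7) = 0x2D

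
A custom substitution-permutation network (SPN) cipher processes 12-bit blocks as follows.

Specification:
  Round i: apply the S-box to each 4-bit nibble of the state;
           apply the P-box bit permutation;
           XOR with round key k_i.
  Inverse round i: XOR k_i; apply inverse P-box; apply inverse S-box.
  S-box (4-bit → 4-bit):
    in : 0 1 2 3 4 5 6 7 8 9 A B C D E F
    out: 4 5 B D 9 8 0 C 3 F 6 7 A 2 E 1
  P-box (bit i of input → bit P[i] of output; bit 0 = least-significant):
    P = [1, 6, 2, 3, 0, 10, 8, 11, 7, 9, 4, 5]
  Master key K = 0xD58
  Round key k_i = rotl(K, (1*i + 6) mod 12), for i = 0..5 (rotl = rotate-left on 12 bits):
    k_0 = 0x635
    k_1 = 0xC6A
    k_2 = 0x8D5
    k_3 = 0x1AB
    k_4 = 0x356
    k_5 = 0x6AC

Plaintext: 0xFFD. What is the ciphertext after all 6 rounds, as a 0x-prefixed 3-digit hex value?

s_0 = plaintext = 0xFFD
s_1 = Round(s_0, k_0) = 0x6F4
s_2 = Round(s_1, k_1) = 0xC61
s_3 = Round(s_2, k_2) = 0xAF3
s_4 = Round(s_3, k_3) = 0x3B4
s_5 = Round(s_4, k_4) = 0x6ED
s_6 = Round(s_5, k_5) = 0xBEC

0xBEC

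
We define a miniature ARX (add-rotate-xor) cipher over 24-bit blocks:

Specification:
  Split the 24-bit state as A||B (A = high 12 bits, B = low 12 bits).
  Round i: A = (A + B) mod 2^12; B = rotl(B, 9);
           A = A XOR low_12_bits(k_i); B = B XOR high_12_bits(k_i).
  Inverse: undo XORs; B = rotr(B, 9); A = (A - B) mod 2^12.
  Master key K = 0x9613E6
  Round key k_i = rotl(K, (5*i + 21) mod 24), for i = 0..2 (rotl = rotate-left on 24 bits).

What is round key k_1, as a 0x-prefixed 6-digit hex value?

K = 0x9613E6
k_0 = rotl(K, (5*0+21) mod 24) = rotl(K, 21) = 0xD2C27C
k_1 = rotl(K, (5*1+21) mod 24) = rotl(K, 2) = 0x584F9A

0x584F9A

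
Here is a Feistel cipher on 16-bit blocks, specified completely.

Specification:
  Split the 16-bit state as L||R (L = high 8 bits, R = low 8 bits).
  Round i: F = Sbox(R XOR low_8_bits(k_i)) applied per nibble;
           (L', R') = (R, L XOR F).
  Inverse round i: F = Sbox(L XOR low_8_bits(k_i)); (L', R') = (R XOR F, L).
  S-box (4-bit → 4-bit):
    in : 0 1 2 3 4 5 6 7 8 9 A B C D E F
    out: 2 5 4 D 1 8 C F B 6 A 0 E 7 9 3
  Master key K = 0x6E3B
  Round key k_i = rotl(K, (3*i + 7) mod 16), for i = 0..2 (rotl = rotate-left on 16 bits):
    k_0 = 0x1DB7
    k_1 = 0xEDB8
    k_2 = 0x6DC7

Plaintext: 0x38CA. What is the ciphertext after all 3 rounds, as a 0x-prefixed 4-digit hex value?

s_0 = plaintext = 0x38CA
s_1 = Round(s_0, k_0) = 0xCACF
s_2 = Round(s_1, k_1) = 0xCF35
s_3 = Round(s_2, k_2) = 0x35FB

0x35FB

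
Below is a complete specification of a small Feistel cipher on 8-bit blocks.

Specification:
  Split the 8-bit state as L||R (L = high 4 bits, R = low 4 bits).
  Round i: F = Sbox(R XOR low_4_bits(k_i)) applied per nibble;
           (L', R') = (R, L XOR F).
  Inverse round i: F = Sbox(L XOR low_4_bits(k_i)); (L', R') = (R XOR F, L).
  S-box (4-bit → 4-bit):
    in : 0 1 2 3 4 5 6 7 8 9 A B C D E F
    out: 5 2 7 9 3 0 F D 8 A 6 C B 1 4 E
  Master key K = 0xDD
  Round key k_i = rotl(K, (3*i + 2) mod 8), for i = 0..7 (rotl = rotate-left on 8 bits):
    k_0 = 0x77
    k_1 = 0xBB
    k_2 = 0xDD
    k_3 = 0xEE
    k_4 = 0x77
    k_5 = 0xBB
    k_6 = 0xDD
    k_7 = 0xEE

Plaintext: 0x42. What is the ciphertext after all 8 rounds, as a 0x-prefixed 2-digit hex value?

0x9A

s_0 = plaintext = 0x42
s_1 = Round(s_0, k_0) = 0x24
s_2 = Round(s_1, k_1) = 0x4C
s_3 = Round(s_2, k_2) = 0xC6
s_4 = Round(s_3, k_3) = 0x64
s_5 = Round(s_4, k_4) = 0x4F
s_6 = Round(s_5, k_5) = 0xF7
s_7 = Round(s_6, k_6) = 0x79
s_8 = Round(s_7, k_7) = 0x9A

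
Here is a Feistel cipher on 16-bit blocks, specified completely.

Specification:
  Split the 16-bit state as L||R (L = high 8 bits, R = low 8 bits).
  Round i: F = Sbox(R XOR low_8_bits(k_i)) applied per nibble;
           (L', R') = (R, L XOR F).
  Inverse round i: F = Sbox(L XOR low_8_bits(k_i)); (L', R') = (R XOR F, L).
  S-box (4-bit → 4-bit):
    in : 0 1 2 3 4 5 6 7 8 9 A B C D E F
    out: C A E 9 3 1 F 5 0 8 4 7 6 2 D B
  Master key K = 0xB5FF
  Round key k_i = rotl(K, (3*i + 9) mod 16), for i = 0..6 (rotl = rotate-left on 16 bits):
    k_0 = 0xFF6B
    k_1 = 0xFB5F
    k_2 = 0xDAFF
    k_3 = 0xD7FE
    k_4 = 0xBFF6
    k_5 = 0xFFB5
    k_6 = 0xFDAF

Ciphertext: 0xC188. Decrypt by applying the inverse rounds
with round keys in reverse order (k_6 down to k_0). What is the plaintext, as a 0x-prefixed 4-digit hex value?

s_0 = ciphertext = 0xC188
s_1 = InvRound(s_0, k_6) = 0x75C1
s_2 = InvRound(s_1, k_5) = 0xAD75
s_3 = InvRound(s_2, k_4) = 0x62AD
s_4 = InvRound(s_3, k_3) = 0x2B62
s_5 = InvRound(s_4, k_2) = 0x412B
s_6 = InvRound(s_5, k_1) = 0x8641
s_7 = InvRound(s_6, k_0) = 0x9386

0x9386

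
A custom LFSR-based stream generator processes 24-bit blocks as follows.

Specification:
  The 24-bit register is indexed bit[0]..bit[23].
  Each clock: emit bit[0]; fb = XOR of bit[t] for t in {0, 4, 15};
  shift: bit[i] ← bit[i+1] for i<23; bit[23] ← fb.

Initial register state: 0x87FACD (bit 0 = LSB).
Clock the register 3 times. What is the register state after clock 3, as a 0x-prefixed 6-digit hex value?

0xD0FF59

reg_0 = 0x87FACD
clock 1: out=1, reg = 0x43FD66
clock 2: out=0, reg = 0xA1FEB3
clock 3: out=1, reg = 0xD0FF59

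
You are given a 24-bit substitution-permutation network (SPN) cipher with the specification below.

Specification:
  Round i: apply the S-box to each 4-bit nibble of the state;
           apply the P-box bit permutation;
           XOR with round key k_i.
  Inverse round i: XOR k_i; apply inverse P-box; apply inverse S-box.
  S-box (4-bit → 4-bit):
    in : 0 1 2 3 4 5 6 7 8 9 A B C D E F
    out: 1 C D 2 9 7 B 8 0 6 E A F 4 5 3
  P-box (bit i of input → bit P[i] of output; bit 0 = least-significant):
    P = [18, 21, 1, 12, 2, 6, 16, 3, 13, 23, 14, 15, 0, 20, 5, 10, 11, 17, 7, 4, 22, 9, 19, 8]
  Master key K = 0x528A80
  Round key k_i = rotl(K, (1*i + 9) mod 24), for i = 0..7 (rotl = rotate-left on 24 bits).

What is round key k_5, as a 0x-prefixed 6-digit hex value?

0xA014A2

K = 0x528A80
k_0 = rotl(K, (1*0+9) mod 24) = rotl(K, 9) = 0x1500A5
k_1 = rotl(K, (1*1+9) mod 24) = rotl(K, 10) = 0x2A014A
k_2 = rotl(K, (1*2+9) mod 24) = rotl(K, 11) = 0x540294
k_3 = rotl(K, (1*3+9) mod 24) = rotl(K, 12) = 0xA80528
k_4 = rotl(K, (1*4+9) mod 24) = rotl(K, 13) = 0x500A51
k_5 = rotl(K, (1*5+9) mod 24) = rotl(K, 14) = 0xA014A2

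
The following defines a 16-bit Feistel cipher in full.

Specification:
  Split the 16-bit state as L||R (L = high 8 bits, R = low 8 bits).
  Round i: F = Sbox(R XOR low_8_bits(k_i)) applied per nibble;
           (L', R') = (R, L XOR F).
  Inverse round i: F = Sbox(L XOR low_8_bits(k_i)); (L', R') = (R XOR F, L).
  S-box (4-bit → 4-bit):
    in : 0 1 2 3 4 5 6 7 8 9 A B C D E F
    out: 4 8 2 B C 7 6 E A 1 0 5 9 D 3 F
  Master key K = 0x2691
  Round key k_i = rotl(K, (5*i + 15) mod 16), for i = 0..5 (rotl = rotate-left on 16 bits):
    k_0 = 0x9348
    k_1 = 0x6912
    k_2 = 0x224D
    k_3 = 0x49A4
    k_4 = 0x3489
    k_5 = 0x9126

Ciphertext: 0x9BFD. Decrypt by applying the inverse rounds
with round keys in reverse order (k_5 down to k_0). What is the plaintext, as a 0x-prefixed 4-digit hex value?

0x2AB6

s_0 = ciphertext = 0x9BFD
s_1 = InvRound(s_0, k_5) = 0xA09B
s_2 = InvRound(s_1, k_4) = 0xBAA0
s_3 = InvRound(s_2, k_3) = 0x23BA
s_4 = InvRound(s_3, k_2) = 0xD923
s_5 = InvRound(s_4, k_1) = 0xB6D9
s_6 = InvRound(s_5, k_0) = 0x2AB6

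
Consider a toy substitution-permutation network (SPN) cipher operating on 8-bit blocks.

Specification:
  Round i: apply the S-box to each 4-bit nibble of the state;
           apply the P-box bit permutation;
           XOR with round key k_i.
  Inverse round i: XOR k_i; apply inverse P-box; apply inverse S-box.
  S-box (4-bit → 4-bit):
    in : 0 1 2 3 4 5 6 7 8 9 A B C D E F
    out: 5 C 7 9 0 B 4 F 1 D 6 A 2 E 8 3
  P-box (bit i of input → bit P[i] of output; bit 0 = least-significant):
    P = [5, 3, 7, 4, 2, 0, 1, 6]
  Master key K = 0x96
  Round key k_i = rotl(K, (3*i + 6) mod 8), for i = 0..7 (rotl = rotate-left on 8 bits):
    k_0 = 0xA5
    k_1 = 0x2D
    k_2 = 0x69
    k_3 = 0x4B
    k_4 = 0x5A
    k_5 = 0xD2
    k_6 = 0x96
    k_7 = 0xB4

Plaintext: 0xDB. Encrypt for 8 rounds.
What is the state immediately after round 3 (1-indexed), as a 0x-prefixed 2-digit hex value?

s_0 = plaintext = 0xDB
s_1 = Round(s_0, k_0) = 0xFE
s_2 = Round(s_1, k_1) = 0x38
s_3 = Round(s_2, k_2) = 0x0D
s_4 = Round(s_3, k_3) = 0xD5
s_5 = Round(s_4, k_4) = 0x21
s_6 = Round(s_5, k_5) = 0x45
s_7 = Round(s_6, k_6) = 0xAE
s_8 = Round(s_7, k_7) = 0xA7

0x0D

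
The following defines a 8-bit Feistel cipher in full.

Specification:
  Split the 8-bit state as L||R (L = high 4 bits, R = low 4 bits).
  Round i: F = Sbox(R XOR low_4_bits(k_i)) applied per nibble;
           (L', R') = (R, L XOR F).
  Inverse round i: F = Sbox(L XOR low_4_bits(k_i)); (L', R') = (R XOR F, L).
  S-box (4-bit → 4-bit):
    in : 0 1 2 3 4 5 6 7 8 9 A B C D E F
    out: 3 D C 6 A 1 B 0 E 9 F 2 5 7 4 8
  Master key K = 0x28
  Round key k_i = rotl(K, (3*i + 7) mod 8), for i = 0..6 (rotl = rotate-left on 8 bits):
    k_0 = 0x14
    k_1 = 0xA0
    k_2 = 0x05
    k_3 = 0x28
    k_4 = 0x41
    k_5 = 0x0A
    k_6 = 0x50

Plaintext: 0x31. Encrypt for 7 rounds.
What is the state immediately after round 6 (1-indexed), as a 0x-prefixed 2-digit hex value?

0x70

s_0 = plaintext = 0x31
s_1 = Round(s_0, k_0) = 0x12
s_2 = Round(s_1, k_1) = 0x2D
s_3 = Round(s_2, k_2) = 0xDC
s_4 = Round(s_3, k_3) = 0xC7
s_5 = Round(s_4, k_4) = 0x77
s_6 = Round(s_5, k_5) = 0x70
s_7 = Round(s_6, k_6) = 0x04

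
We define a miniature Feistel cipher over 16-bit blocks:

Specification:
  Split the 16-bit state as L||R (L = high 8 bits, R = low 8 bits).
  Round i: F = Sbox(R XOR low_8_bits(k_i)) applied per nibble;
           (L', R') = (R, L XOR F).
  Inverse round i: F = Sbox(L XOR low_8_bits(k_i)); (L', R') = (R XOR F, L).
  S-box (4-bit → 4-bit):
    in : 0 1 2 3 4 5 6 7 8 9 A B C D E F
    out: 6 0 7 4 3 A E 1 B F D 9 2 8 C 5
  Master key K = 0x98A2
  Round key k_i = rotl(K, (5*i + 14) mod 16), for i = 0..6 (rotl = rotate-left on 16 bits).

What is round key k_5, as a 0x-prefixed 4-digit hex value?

0x514C

K = 0x98A2
k_0 = rotl(K, (5*0+14) mod 16) = rotl(K, 14) = 0xA628
k_1 = rotl(K, (5*1+14) mod 16) = rotl(K, 3) = 0xC514
k_2 = rotl(K, (5*2+14) mod 16) = rotl(K, 8) = 0xA298
k_3 = rotl(K, (5*3+14) mod 16) = rotl(K, 13) = 0x5314
k_4 = rotl(K, (5*4+14) mod 16) = rotl(K, 2) = 0x628A
k_5 = rotl(K, (5*5+14) mod 16) = rotl(K, 7) = 0x514C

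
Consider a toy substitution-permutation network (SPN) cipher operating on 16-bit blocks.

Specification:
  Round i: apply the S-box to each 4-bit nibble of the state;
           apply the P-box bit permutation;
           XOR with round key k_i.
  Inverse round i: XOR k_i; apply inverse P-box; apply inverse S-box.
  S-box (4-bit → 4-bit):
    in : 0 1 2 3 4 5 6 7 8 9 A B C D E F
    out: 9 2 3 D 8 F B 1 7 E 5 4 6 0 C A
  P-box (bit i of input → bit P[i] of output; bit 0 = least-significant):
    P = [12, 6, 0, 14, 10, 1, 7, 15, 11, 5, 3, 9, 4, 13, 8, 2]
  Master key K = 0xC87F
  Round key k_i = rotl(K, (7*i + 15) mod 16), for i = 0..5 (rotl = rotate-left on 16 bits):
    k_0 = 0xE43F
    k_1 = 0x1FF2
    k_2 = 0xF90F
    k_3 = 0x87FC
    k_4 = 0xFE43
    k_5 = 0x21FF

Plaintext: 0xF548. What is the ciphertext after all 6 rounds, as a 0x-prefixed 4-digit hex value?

s_0 = plaintext = 0xF548
s_1 = Round(s_0, k_0) = 0x5E52
s_2 = Round(s_1, k_1) = 0xA82C
s_3 = Round(s_2, k_2) = 0xF474
s_4 = Round(s_3, k_3) = 0xE1F8
s_5 = Round(s_4, k_4) = 0x6F24
s_6 = Round(s_5, k_5) = 0x47C9

0x47C9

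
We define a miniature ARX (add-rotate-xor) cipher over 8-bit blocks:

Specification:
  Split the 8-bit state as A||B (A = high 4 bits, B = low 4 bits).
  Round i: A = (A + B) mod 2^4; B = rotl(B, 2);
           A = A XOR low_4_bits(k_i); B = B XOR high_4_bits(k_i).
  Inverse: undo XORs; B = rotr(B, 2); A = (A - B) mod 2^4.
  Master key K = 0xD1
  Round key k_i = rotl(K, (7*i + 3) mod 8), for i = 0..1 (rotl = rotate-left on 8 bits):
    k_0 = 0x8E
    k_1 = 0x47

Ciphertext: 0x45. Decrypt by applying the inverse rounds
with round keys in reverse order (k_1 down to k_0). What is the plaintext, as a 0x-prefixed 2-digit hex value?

0xE3

s_0 = ciphertext = 0x45
s_1 = InvRound(s_0, k_1) = 0xF4
s_2 = InvRound(s_1, k_0) = 0xE3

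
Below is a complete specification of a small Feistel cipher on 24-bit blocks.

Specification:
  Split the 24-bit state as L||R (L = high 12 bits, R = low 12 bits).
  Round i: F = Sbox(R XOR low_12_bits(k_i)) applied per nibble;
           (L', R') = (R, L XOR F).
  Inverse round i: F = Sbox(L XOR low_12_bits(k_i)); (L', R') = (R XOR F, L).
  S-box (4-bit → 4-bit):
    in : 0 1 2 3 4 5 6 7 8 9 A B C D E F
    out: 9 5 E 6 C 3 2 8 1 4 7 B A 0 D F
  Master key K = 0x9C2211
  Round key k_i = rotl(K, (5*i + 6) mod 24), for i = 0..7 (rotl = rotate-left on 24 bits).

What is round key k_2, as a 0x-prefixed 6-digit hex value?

0x119C22

K = 0x9C2211
k_0 = rotl(K, (5*0+6) mod 24) = rotl(K, 6) = 0x088467
k_1 = rotl(K, (5*1+6) mod 24) = rotl(K, 11) = 0x108CE1
k_2 = rotl(K, (5*2+6) mod 24) = rotl(K, 16) = 0x119C22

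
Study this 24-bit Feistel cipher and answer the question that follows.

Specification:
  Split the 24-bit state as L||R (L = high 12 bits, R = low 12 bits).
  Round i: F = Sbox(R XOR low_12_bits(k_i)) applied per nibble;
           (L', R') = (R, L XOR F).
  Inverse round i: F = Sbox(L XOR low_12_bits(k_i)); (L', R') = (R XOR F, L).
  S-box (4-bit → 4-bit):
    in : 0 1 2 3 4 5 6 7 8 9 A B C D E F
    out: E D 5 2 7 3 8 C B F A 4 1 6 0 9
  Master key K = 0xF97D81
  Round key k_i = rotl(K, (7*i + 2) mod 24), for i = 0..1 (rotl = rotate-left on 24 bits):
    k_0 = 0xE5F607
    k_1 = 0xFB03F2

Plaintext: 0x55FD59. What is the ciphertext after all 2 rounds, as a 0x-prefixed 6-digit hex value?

s_0 = plaintext = 0x55FD59
s_1 = Round(s_0, k_0) = 0xD5916F
s_2 = Round(s_1, k_1) = 0x16F8AF

0x16F8AF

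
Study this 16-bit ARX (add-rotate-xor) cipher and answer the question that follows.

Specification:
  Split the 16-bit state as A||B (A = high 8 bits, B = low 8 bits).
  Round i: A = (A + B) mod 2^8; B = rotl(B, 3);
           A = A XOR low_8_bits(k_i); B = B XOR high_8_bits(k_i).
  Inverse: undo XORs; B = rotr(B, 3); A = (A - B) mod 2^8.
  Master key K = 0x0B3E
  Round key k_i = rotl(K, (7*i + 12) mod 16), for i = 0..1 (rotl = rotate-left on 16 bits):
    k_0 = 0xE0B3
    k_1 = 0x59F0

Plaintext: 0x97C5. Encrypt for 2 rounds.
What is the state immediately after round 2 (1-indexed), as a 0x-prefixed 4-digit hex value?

s_0 = plaintext = 0x97C5
s_1 = Round(s_0, k_0) = 0xEFCE
s_2 = Round(s_1, k_1) = 0x4D2F

0x4D2F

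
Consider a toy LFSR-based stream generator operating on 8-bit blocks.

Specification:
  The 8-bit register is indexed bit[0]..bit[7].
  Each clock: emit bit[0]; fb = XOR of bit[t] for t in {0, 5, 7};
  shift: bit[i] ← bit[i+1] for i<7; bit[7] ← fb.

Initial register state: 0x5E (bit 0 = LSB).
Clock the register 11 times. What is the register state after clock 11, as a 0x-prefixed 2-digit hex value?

reg_0 = 0x5E
clock 1: out=0, reg = 0x2F
clock 2: out=1, reg = 0x17
clock 3: out=1, reg = 0x8B
clock 4: out=1, reg = 0x45
clock 5: out=1, reg = 0xA2
clock 6: out=0, reg = 0x51
clock 7: out=1, reg = 0xA8
clock 8: out=0, reg = 0x54
clock 9: out=0, reg = 0x2A
clock 10: out=0, reg = 0x95
clock 11: out=1, reg = 0x4A

0x4A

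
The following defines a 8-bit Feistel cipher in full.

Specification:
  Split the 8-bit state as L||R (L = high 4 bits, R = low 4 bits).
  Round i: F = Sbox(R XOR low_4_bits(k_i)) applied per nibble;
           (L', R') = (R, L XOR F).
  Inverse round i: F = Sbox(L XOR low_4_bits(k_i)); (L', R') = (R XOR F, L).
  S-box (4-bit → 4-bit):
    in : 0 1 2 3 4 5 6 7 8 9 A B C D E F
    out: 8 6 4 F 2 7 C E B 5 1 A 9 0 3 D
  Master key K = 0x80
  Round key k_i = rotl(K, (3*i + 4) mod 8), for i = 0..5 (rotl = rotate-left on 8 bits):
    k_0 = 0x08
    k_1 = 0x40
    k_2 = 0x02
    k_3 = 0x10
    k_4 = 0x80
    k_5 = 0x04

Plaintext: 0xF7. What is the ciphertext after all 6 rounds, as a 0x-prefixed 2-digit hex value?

s_0 = plaintext = 0xF7
s_1 = Round(s_0, k_0) = 0x72
s_2 = Round(s_1, k_1) = 0x23
s_3 = Round(s_2, k_2) = 0x34
s_4 = Round(s_3, k_3) = 0x41
s_5 = Round(s_4, k_4) = 0x12
s_6 = Round(s_5, k_5) = 0x2D

0x2D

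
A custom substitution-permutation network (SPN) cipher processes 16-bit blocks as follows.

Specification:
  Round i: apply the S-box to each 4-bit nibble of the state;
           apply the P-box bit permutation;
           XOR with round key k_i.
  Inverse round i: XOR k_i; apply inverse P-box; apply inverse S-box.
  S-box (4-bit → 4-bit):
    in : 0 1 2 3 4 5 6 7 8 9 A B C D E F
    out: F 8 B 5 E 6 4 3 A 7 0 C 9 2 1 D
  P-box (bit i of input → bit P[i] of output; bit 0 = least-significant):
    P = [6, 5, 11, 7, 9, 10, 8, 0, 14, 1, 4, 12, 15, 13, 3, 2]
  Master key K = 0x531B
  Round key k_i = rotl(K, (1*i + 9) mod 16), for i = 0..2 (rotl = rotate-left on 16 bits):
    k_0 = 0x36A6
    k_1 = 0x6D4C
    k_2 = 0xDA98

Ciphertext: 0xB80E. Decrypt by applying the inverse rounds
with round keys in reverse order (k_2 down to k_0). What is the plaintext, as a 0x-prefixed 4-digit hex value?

s_0 = ciphertext = 0xB80E
s_1 = InvRound(s_0, k_2) = 0x89E1
s_2 = InvRound(s_1, k_1) = 0x0E88
s_3 = InvRound(s_2, k_0) = 0x48A5

0x48A5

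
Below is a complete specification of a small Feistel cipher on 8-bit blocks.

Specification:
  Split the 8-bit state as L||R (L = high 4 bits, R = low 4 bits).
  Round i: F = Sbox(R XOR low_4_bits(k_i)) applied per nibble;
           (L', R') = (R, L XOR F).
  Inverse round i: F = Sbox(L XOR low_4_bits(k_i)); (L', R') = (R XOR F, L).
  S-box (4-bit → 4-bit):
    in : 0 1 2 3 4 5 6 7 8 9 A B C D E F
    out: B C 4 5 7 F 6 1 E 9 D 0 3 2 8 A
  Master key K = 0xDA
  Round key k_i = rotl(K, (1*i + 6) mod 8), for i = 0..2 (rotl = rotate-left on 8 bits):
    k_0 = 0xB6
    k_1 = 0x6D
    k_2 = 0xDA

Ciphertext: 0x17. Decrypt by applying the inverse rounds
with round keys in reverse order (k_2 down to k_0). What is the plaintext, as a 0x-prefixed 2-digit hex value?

s_0 = ciphertext = 0x17
s_1 = InvRound(s_0, k_2) = 0x71
s_2 = InvRound(s_1, k_1) = 0xC7
s_3 = InvRound(s_2, k_0) = 0xAC

0xAC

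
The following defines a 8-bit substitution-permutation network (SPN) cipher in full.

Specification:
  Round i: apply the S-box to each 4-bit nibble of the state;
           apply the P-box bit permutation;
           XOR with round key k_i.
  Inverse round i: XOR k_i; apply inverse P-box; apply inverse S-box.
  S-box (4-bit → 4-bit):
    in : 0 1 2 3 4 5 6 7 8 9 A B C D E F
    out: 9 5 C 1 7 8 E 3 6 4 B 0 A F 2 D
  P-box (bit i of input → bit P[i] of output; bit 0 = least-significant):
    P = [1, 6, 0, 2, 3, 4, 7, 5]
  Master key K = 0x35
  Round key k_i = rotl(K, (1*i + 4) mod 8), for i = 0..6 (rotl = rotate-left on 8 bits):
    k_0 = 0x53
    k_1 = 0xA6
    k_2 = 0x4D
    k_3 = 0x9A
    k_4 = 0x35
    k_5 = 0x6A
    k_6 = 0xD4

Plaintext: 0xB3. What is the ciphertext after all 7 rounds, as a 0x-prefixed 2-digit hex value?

s_0 = plaintext = 0xB3
s_1 = Round(s_0, k_0) = 0x51
s_2 = Round(s_1, k_1) = 0x85
s_3 = Round(s_2, k_2) = 0xD9
s_4 = Round(s_3, k_3) = 0x23
s_5 = Round(s_4, k_4) = 0x97
s_6 = Round(s_5, k_5) = 0xA8
s_7 = Round(s_6, k_6) = 0xAD

0xAD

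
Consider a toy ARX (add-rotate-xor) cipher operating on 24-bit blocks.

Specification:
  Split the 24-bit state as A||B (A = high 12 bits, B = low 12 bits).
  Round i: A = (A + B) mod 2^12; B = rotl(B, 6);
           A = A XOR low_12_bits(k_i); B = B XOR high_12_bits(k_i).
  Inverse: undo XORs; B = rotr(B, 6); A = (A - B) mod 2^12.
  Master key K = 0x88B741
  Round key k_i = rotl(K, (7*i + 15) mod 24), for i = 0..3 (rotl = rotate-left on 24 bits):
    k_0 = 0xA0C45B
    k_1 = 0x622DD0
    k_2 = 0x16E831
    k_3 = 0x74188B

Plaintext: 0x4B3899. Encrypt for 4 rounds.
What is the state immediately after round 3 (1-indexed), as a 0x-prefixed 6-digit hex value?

0xDD9598

s_0 = plaintext = 0x4B3899
s_1 = Round(s_0, k_0) = 0x917C6E
s_2 = Round(s_1, k_1) = 0x855D93
s_3 = Round(s_2, k_2) = 0xDD9598
s_4 = Round(s_3, k_3) = 0xBFA157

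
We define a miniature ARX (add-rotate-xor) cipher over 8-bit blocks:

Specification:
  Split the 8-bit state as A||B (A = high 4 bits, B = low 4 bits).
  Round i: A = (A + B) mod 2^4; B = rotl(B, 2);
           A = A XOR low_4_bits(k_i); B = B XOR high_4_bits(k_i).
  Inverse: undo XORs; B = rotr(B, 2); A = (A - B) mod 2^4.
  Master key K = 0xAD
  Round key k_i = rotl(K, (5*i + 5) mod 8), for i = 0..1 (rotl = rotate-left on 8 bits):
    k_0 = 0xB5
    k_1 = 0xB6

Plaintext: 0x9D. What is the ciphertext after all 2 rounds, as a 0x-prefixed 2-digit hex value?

0x98

s_0 = plaintext = 0x9D
s_1 = Round(s_0, k_0) = 0x3C
s_2 = Round(s_1, k_1) = 0x98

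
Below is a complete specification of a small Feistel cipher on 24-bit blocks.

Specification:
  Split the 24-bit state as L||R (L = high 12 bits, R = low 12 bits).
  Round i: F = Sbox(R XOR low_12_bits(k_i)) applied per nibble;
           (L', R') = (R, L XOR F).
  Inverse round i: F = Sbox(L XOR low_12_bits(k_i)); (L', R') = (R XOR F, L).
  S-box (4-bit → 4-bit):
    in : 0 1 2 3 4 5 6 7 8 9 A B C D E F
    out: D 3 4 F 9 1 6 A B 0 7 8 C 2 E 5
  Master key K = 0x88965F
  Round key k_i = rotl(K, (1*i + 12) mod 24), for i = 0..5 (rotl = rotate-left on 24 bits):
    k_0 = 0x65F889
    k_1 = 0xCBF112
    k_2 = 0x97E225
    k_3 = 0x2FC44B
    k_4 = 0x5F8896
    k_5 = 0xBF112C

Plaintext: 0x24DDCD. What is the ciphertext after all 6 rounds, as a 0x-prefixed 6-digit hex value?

s_0 = plaintext = 0x24DDCD
s_1 = Round(s_0, k_0) = 0xDCD3D4
s_2 = Round(s_1, k_1) = 0x3D490B
s_3 = Round(s_2, k_2) = 0x90BB9A
s_4 = Round(s_3, k_3) = 0xB9AC28
s_5 = Round(s_4, k_4) = 0xC28214
s_6 = Round(s_5, k_5) = 0x2143D3

0x2143D3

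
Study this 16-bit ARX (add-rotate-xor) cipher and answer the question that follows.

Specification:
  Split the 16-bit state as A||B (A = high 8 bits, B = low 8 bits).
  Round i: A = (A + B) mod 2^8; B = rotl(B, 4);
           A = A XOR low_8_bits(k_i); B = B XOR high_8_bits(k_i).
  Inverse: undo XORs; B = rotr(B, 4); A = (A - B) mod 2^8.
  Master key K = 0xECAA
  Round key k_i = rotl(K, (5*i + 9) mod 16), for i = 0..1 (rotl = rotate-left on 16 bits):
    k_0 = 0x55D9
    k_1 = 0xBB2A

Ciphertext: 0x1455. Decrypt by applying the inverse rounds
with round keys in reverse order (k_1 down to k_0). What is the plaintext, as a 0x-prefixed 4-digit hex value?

0xCEBB

s_0 = ciphertext = 0x1455
s_1 = InvRound(s_0, k_1) = 0x50EE
s_2 = InvRound(s_1, k_0) = 0xCEBB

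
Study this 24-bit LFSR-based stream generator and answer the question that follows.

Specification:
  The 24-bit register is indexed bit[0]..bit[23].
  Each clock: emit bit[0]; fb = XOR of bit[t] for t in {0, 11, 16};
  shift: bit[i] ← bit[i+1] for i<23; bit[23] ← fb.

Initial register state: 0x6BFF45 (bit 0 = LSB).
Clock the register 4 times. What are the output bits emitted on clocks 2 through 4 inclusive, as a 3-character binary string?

010

reg_0 = 0x6BFF45
clock 1: out=1, reg = 0xB5FFA2
clock 2: out=0, reg = 0x5AFFD1
clock 3: out=1, reg = 0x2D7FE8
clock 4: out=0, reg = 0x16BFF4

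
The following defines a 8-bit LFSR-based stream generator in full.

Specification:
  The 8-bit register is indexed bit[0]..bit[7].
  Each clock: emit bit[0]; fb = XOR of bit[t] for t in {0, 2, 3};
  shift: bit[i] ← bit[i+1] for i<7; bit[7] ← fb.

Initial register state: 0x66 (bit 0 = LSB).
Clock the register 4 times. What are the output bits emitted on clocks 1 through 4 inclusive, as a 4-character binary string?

reg_0 = 0x66
clock 1: out=0, reg = 0xB3
clock 2: out=1, reg = 0xD9
clock 3: out=1, reg = 0x6C
clock 4: out=0, reg = 0x36

0110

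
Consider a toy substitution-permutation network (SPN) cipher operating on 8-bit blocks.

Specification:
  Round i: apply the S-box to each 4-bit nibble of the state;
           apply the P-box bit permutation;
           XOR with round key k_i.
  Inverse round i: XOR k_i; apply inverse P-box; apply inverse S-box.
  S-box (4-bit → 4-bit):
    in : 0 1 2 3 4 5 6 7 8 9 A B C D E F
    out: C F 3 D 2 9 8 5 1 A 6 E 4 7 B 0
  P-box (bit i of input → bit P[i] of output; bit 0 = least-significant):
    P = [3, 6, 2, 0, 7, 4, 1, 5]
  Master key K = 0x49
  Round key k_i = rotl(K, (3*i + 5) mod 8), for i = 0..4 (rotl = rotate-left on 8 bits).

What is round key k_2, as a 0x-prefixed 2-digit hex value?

K = 0x49
k_0 = rotl(K, (3*0+5) mod 8) = rotl(K, 5) = 0x29
k_1 = rotl(K, (3*1+5) mod 8) = rotl(K, 0) = 0x49
k_2 = rotl(K, (3*2+5) mod 8) = rotl(K, 3) = 0x4A

0x4A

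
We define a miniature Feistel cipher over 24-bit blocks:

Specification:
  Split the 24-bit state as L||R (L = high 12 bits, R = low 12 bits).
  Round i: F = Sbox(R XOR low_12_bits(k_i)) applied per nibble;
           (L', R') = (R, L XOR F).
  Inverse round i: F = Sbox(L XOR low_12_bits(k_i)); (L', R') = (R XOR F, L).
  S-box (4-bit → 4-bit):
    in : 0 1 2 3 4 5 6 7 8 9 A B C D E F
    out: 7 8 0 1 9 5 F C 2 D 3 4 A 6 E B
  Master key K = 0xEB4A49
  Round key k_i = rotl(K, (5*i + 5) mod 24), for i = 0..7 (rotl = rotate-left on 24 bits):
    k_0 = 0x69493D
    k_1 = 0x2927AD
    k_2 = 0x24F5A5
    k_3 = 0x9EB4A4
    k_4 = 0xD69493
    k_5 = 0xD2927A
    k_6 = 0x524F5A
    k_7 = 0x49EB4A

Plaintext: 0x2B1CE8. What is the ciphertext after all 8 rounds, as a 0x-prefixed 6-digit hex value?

0x277F9C

s_0 = plaintext = 0x2B1CE8
s_1 = Round(s_0, k_0) = 0xCE87D4
s_2 = Round(s_1, k_1) = 0x7D4B25
s_3 = Round(s_2, k_2) = 0xB259F3
s_4 = Round(s_3, k_3) = 0x9F3D79
s_5 = Round(s_4, k_4) = 0xD79410
s_6 = Round(s_5, k_5) = 0x41028A
s_7 = Round(s_6, k_6) = 0x28A277
s_8 = Round(s_7, k_7) = 0x277F9C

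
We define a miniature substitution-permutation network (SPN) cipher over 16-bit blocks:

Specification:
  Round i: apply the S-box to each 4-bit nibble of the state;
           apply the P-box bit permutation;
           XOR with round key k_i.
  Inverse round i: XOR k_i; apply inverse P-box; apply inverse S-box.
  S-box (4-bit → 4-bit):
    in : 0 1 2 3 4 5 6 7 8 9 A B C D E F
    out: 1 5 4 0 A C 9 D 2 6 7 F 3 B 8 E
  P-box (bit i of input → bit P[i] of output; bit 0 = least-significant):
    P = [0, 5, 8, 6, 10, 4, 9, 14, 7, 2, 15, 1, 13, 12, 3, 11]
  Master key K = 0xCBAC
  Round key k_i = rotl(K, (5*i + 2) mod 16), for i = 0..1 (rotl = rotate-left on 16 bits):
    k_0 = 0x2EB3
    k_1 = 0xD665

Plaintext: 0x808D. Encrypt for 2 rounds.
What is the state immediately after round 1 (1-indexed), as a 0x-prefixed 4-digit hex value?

s_0 = plaintext = 0x808D
s_1 = Round(s_0, k_0) = 0x3E42
s_2 = Round(s_1, k_1) = 0x9777

0x3E42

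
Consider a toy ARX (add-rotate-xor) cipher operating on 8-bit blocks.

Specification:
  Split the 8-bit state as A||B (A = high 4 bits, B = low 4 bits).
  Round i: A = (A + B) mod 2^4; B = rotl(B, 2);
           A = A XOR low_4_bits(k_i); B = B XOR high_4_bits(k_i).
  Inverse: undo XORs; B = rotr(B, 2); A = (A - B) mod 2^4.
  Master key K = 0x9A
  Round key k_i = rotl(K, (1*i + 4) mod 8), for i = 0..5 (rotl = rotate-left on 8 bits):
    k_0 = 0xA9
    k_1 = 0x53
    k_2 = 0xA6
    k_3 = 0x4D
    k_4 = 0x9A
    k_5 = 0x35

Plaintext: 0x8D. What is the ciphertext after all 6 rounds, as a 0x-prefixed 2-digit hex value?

0x49

s_0 = plaintext = 0x8D
s_1 = Round(s_0, k_0) = 0xCD
s_2 = Round(s_1, k_1) = 0xA2
s_3 = Round(s_2, k_2) = 0xA2
s_4 = Round(s_3, k_3) = 0x1C
s_5 = Round(s_4, k_4) = 0x7A
s_6 = Round(s_5, k_5) = 0x49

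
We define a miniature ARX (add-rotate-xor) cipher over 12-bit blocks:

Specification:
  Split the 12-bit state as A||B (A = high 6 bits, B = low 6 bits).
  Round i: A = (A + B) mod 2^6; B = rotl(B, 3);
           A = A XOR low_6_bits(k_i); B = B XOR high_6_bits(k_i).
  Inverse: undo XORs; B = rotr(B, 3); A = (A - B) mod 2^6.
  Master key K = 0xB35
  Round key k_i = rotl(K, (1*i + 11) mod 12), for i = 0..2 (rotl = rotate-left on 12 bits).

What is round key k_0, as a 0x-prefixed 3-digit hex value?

K = 0xB35
k_0 = rotl(K, (1*0+11) mod 12) = rotl(K, 11) = 0xD9A

0xD9A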